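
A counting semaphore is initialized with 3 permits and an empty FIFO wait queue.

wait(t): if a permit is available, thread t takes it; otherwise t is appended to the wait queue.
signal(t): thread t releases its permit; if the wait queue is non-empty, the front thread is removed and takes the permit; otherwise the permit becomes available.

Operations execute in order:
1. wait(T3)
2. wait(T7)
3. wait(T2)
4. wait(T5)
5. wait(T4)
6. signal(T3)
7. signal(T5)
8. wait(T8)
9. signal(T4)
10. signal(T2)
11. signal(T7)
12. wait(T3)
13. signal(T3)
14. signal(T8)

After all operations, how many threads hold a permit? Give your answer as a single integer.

Answer: 0

Derivation:
Step 1: wait(T3) -> count=2 queue=[] holders={T3}
Step 2: wait(T7) -> count=1 queue=[] holders={T3,T7}
Step 3: wait(T2) -> count=0 queue=[] holders={T2,T3,T7}
Step 4: wait(T5) -> count=0 queue=[T5] holders={T2,T3,T7}
Step 5: wait(T4) -> count=0 queue=[T5,T4] holders={T2,T3,T7}
Step 6: signal(T3) -> count=0 queue=[T4] holders={T2,T5,T7}
Step 7: signal(T5) -> count=0 queue=[] holders={T2,T4,T7}
Step 8: wait(T8) -> count=0 queue=[T8] holders={T2,T4,T7}
Step 9: signal(T4) -> count=0 queue=[] holders={T2,T7,T8}
Step 10: signal(T2) -> count=1 queue=[] holders={T7,T8}
Step 11: signal(T7) -> count=2 queue=[] holders={T8}
Step 12: wait(T3) -> count=1 queue=[] holders={T3,T8}
Step 13: signal(T3) -> count=2 queue=[] holders={T8}
Step 14: signal(T8) -> count=3 queue=[] holders={none}
Final holders: {none} -> 0 thread(s)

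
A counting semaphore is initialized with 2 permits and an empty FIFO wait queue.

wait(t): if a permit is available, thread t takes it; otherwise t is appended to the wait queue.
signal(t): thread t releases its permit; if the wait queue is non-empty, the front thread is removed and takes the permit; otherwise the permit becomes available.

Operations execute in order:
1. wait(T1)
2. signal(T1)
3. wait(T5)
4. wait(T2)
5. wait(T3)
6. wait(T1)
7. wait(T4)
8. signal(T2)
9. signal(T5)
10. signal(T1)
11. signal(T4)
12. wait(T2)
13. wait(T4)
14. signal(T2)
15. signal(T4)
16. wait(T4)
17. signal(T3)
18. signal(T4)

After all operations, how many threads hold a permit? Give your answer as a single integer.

Step 1: wait(T1) -> count=1 queue=[] holders={T1}
Step 2: signal(T1) -> count=2 queue=[] holders={none}
Step 3: wait(T5) -> count=1 queue=[] holders={T5}
Step 4: wait(T2) -> count=0 queue=[] holders={T2,T5}
Step 5: wait(T3) -> count=0 queue=[T3] holders={T2,T5}
Step 6: wait(T1) -> count=0 queue=[T3,T1] holders={T2,T5}
Step 7: wait(T4) -> count=0 queue=[T3,T1,T4] holders={T2,T5}
Step 8: signal(T2) -> count=0 queue=[T1,T4] holders={T3,T5}
Step 9: signal(T5) -> count=0 queue=[T4] holders={T1,T3}
Step 10: signal(T1) -> count=0 queue=[] holders={T3,T4}
Step 11: signal(T4) -> count=1 queue=[] holders={T3}
Step 12: wait(T2) -> count=0 queue=[] holders={T2,T3}
Step 13: wait(T4) -> count=0 queue=[T4] holders={T2,T3}
Step 14: signal(T2) -> count=0 queue=[] holders={T3,T4}
Step 15: signal(T4) -> count=1 queue=[] holders={T3}
Step 16: wait(T4) -> count=0 queue=[] holders={T3,T4}
Step 17: signal(T3) -> count=1 queue=[] holders={T4}
Step 18: signal(T4) -> count=2 queue=[] holders={none}
Final holders: {none} -> 0 thread(s)

Answer: 0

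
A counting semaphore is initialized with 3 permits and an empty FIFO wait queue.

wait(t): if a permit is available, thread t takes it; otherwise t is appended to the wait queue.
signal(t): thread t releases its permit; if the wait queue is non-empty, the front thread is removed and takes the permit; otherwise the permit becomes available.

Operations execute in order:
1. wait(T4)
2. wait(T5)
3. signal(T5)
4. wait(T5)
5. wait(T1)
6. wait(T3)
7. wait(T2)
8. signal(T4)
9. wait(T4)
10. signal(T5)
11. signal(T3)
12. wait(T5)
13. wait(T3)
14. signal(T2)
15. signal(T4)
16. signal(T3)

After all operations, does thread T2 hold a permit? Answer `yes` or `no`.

Step 1: wait(T4) -> count=2 queue=[] holders={T4}
Step 2: wait(T5) -> count=1 queue=[] holders={T4,T5}
Step 3: signal(T5) -> count=2 queue=[] holders={T4}
Step 4: wait(T5) -> count=1 queue=[] holders={T4,T5}
Step 5: wait(T1) -> count=0 queue=[] holders={T1,T4,T5}
Step 6: wait(T3) -> count=0 queue=[T3] holders={T1,T4,T5}
Step 7: wait(T2) -> count=0 queue=[T3,T2] holders={T1,T4,T5}
Step 8: signal(T4) -> count=0 queue=[T2] holders={T1,T3,T5}
Step 9: wait(T4) -> count=0 queue=[T2,T4] holders={T1,T3,T5}
Step 10: signal(T5) -> count=0 queue=[T4] holders={T1,T2,T3}
Step 11: signal(T3) -> count=0 queue=[] holders={T1,T2,T4}
Step 12: wait(T5) -> count=0 queue=[T5] holders={T1,T2,T4}
Step 13: wait(T3) -> count=0 queue=[T5,T3] holders={T1,T2,T4}
Step 14: signal(T2) -> count=0 queue=[T3] holders={T1,T4,T5}
Step 15: signal(T4) -> count=0 queue=[] holders={T1,T3,T5}
Step 16: signal(T3) -> count=1 queue=[] holders={T1,T5}
Final holders: {T1,T5} -> T2 not in holders

Answer: no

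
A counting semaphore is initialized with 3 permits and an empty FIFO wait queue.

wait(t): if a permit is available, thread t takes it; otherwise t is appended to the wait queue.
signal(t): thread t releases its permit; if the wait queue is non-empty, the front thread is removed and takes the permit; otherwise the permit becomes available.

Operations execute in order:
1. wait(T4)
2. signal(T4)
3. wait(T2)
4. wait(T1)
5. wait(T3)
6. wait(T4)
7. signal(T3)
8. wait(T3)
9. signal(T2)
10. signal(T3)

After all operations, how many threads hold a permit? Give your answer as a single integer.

Answer: 2

Derivation:
Step 1: wait(T4) -> count=2 queue=[] holders={T4}
Step 2: signal(T4) -> count=3 queue=[] holders={none}
Step 3: wait(T2) -> count=2 queue=[] holders={T2}
Step 4: wait(T1) -> count=1 queue=[] holders={T1,T2}
Step 5: wait(T3) -> count=0 queue=[] holders={T1,T2,T3}
Step 6: wait(T4) -> count=0 queue=[T4] holders={T1,T2,T3}
Step 7: signal(T3) -> count=0 queue=[] holders={T1,T2,T4}
Step 8: wait(T3) -> count=0 queue=[T3] holders={T1,T2,T4}
Step 9: signal(T2) -> count=0 queue=[] holders={T1,T3,T4}
Step 10: signal(T3) -> count=1 queue=[] holders={T1,T4}
Final holders: {T1,T4} -> 2 thread(s)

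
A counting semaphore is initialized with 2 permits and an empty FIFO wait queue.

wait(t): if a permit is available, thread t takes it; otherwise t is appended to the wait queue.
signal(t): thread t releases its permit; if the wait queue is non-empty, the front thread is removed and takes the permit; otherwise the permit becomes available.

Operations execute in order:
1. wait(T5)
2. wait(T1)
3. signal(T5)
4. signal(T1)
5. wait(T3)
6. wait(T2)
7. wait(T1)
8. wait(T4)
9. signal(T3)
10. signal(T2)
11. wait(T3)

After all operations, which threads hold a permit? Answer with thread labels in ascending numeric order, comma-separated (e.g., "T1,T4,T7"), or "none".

Answer: T1,T4

Derivation:
Step 1: wait(T5) -> count=1 queue=[] holders={T5}
Step 2: wait(T1) -> count=0 queue=[] holders={T1,T5}
Step 3: signal(T5) -> count=1 queue=[] holders={T1}
Step 4: signal(T1) -> count=2 queue=[] holders={none}
Step 5: wait(T3) -> count=1 queue=[] holders={T3}
Step 6: wait(T2) -> count=0 queue=[] holders={T2,T3}
Step 7: wait(T1) -> count=0 queue=[T1] holders={T2,T3}
Step 8: wait(T4) -> count=0 queue=[T1,T4] holders={T2,T3}
Step 9: signal(T3) -> count=0 queue=[T4] holders={T1,T2}
Step 10: signal(T2) -> count=0 queue=[] holders={T1,T4}
Step 11: wait(T3) -> count=0 queue=[T3] holders={T1,T4}
Final holders: T1,T4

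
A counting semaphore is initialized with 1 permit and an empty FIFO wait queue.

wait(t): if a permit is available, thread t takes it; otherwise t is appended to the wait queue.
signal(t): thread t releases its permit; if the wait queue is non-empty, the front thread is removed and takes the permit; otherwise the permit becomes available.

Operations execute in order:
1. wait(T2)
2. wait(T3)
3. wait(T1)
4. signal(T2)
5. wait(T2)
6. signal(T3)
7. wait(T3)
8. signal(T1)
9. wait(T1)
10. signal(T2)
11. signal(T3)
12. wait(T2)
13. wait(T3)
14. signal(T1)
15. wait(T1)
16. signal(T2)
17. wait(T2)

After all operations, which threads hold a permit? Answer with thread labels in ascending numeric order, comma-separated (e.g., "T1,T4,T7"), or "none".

Answer: T3

Derivation:
Step 1: wait(T2) -> count=0 queue=[] holders={T2}
Step 2: wait(T3) -> count=0 queue=[T3] holders={T2}
Step 3: wait(T1) -> count=0 queue=[T3,T1] holders={T2}
Step 4: signal(T2) -> count=0 queue=[T1] holders={T3}
Step 5: wait(T2) -> count=0 queue=[T1,T2] holders={T3}
Step 6: signal(T3) -> count=0 queue=[T2] holders={T1}
Step 7: wait(T3) -> count=0 queue=[T2,T3] holders={T1}
Step 8: signal(T1) -> count=0 queue=[T3] holders={T2}
Step 9: wait(T1) -> count=0 queue=[T3,T1] holders={T2}
Step 10: signal(T2) -> count=0 queue=[T1] holders={T3}
Step 11: signal(T3) -> count=0 queue=[] holders={T1}
Step 12: wait(T2) -> count=0 queue=[T2] holders={T1}
Step 13: wait(T3) -> count=0 queue=[T2,T3] holders={T1}
Step 14: signal(T1) -> count=0 queue=[T3] holders={T2}
Step 15: wait(T1) -> count=0 queue=[T3,T1] holders={T2}
Step 16: signal(T2) -> count=0 queue=[T1] holders={T3}
Step 17: wait(T2) -> count=0 queue=[T1,T2] holders={T3}
Final holders: T3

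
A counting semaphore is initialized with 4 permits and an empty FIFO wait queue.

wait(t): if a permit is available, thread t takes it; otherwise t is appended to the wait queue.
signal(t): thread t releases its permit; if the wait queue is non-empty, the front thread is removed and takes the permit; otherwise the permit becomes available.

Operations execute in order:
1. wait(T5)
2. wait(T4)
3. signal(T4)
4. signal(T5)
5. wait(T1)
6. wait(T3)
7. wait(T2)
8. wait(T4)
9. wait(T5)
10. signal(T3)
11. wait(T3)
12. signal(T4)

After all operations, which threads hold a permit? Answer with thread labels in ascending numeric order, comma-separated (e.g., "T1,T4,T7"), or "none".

Step 1: wait(T5) -> count=3 queue=[] holders={T5}
Step 2: wait(T4) -> count=2 queue=[] holders={T4,T5}
Step 3: signal(T4) -> count=3 queue=[] holders={T5}
Step 4: signal(T5) -> count=4 queue=[] holders={none}
Step 5: wait(T1) -> count=3 queue=[] holders={T1}
Step 6: wait(T3) -> count=2 queue=[] holders={T1,T3}
Step 7: wait(T2) -> count=1 queue=[] holders={T1,T2,T3}
Step 8: wait(T4) -> count=0 queue=[] holders={T1,T2,T3,T4}
Step 9: wait(T5) -> count=0 queue=[T5] holders={T1,T2,T3,T4}
Step 10: signal(T3) -> count=0 queue=[] holders={T1,T2,T4,T5}
Step 11: wait(T3) -> count=0 queue=[T3] holders={T1,T2,T4,T5}
Step 12: signal(T4) -> count=0 queue=[] holders={T1,T2,T3,T5}
Final holders: T1,T2,T3,T5

Answer: T1,T2,T3,T5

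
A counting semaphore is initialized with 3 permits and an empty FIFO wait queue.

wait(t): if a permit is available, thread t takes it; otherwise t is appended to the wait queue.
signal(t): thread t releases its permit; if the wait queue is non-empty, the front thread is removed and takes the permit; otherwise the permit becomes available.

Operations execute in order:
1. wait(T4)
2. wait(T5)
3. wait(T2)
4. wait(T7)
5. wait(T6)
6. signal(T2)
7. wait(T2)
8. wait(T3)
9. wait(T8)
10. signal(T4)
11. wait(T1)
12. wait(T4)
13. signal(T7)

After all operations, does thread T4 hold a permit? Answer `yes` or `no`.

Answer: no

Derivation:
Step 1: wait(T4) -> count=2 queue=[] holders={T4}
Step 2: wait(T5) -> count=1 queue=[] holders={T4,T5}
Step 3: wait(T2) -> count=0 queue=[] holders={T2,T4,T5}
Step 4: wait(T7) -> count=0 queue=[T7] holders={T2,T4,T5}
Step 5: wait(T6) -> count=0 queue=[T7,T6] holders={T2,T4,T5}
Step 6: signal(T2) -> count=0 queue=[T6] holders={T4,T5,T7}
Step 7: wait(T2) -> count=0 queue=[T6,T2] holders={T4,T5,T7}
Step 8: wait(T3) -> count=0 queue=[T6,T2,T3] holders={T4,T5,T7}
Step 9: wait(T8) -> count=0 queue=[T6,T2,T3,T8] holders={T4,T5,T7}
Step 10: signal(T4) -> count=0 queue=[T2,T3,T8] holders={T5,T6,T7}
Step 11: wait(T1) -> count=0 queue=[T2,T3,T8,T1] holders={T5,T6,T7}
Step 12: wait(T4) -> count=0 queue=[T2,T3,T8,T1,T4] holders={T5,T6,T7}
Step 13: signal(T7) -> count=0 queue=[T3,T8,T1,T4] holders={T2,T5,T6}
Final holders: {T2,T5,T6} -> T4 not in holders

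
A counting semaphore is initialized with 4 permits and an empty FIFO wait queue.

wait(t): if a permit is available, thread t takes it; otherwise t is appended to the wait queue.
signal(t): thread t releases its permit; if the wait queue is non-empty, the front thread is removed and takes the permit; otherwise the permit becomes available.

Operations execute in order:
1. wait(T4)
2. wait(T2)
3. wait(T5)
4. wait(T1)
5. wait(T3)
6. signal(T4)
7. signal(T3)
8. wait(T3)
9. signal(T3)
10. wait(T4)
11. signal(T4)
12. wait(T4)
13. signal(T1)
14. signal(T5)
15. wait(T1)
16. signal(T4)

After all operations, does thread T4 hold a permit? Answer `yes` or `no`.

Answer: no

Derivation:
Step 1: wait(T4) -> count=3 queue=[] holders={T4}
Step 2: wait(T2) -> count=2 queue=[] holders={T2,T4}
Step 3: wait(T5) -> count=1 queue=[] holders={T2,T4,T5}
Step 4: wait(T1) -> count=0 queue=[] holders={T1,T2,T4,T5}
Step 5: wait(T3) -> count=0 queue=[T3] holders={T1,T2,T4,T5}
Step 6: signal(T4) -> count=0 queue=[] holders={T1,T2,T3,T5}
Step 7: signal(T3) -> count=1 queue=[] holders={T1,T2,T5}
Step 8: wait(T3) -> count=0 queue=[] holders={T1,T2,T3,T5}
Step 9: signal(T3) -> count=1 queue=[] holders={T1,T2,T5}
Step 10: wait(T4) -> count=0 queue=[] holders={T1,T2,T4,T5}
Step 11: signal(T4) -> count=1 queue=[] holders={T1,T2,T5}
Step 12: wait(T4) -> count=0 queue=[] holders={T1,T2,T4,T5}
Step 13: signal(T1) -> count=1 queue=[] holders={T2,T4,T5}
Step 14: signal(T5) -> count=2 queue=[] holders={T2,T4}
Step 15: wait(T1) -> count=1 queue=[] holders={T1,T2,T4}
Step 16: signal(T4) -> count=2 queue=[] holders={T1,T2}
Final holders: {T1,T2} -> T4 not in holders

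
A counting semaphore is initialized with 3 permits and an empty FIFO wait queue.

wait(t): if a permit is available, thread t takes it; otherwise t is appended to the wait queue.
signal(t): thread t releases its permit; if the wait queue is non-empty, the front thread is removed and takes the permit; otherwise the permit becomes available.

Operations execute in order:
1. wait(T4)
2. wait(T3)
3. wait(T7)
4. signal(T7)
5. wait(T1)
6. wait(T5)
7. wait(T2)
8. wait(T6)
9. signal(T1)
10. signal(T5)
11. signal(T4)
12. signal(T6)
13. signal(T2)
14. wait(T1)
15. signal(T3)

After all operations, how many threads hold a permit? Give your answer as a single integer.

Step 1: wait(T4) -> count=2 queue=[] holders={T4}
Step 2: wait(T3) -> count=1 queue=[] holders={T3,T4}
Step 3: wait(T7) -> count=0 queue=[] holders={T3,T4,T7}
Step 4: signal(T7) -> count=1 queue=[] holders={T3,T4}
Step 5: wait(T1) -> count=0 queue=[] holders={T1,T3,T4}
Step 6: wait(T5) -> count=0 queue=[T5] holders={T1,T3,T4}
Step 7: wait(T2) -> count=0 queue=[T5,T2] holders={T1,T3,T4}
Step 8: wait(T6) -> count=0 queue=[T5,T2,T6] holders={T1,T3,T4}
Step 9: signal(T1) -> count=0 queue=[T2,T6] holders={T3,T4,T5}
Step 10: signal(T5) -> count=0 queue=[T6] holders={T2,T3,T4}
Step 11: signal(T4) -> count=0 queue=[] holders={T2,T3,T6}
Step 12: signal(T6) -> count=1 queue=[] holders={T2,T3}
Step 13: signal(T2) -> count=2 queue=[] holders={T3}
Step 14: wait(T1) -> count=1 queue=[] holders={T1,T3}
Step 15: signal(T3) -> count=2 queue=[] holders={T1}
Final holders: {T1} -> 1 thread(s)

Answer: 1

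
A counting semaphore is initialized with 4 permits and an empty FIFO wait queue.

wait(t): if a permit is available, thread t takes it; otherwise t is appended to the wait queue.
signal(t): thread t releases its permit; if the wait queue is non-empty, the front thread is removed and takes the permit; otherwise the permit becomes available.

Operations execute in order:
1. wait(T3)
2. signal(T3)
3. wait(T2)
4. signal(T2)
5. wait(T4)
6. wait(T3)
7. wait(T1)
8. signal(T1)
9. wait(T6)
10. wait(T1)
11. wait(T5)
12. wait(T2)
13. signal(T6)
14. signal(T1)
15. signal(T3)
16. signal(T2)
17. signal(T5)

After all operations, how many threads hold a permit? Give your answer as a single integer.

Step 1: wait(T3) -> count=3 queue=[] holders={T3}
Step 2: signal(T3) -> count=4 queue=[] holders={none}
Step 3: wait(T2) -> count=3 queue=[] holders={T2}
Step 4: signal(T2) -> count=4 queue=[] holders={none}
Step 5: wait(T4) -> count=3 queue=[] holders={T4}
Step 6: wait(T3) -> count=2 queue=[] holders={T3,T4}
Step 7: wait(T1) -> count=1 queue=[] holders={T1,T3,T4}
Step 8: signal(T1) -> count=2 queue=[] holders={T3,T4}
Step 9: wait(T6) -> count=1 queue=[] holders={T3,T4,T6}
Step 10: wait(T1) -> count=0 queue=[] holders={T1,T3,T4,T6}
Step 11: wait(T5) -> count=0 queue=[T5] holders={T1,T3,T4,T6}
Step 12: wait(T2) -> count=0 queue=[T5,T2] holders={T1,T3,T4,T6}
Step 13: signal(T6) -> count=0 queue=[T2] holders={T1,T3,T4,T5}
Step 14: signal(T1) -> count=0 queue=[] holders={T2,T3,T4,T5}
Step 15: signal(T3) -> count=1 queue=[] holders={T2,T4,T5}
Step 16: signal(T2) -> count=2 queue=[] holders={T4,T5}
Step 17: signal(T5) -> count=3 queue=[] holders={T4}
Final holders: {T4} -> 1 thread(s)

Answer: 1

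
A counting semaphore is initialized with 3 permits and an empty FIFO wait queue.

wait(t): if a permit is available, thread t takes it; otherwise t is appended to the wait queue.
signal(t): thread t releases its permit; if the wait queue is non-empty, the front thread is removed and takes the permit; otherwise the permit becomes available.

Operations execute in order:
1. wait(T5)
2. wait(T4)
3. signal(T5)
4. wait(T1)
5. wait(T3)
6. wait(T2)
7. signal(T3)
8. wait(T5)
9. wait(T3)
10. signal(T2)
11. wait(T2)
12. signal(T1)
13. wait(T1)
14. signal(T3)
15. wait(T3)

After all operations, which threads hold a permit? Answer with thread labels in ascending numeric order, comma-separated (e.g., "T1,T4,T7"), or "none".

Answer: T2,T4,T5

Derivation:
Step 1: wait(T5) -> count=2 queue=[] holders={T5}
Step 2: wait(T4) -> count=1 queue=[] holders={T4,T5}
Step 3: signal(T5) -> count=2 queue=[] holders={T4}
Step 4: wait(T1) -> count=1 queue=[] holders={T1,T4}
Step 5: wait(T3) -> count=0 queue=[] holders={T1,T3,T4}
Step 6: wait(T2) -> count=0 queue=[T2] holders={T1,T3,T4}
Step 7: signal(T3) -> count=0 queue=[] holders={T1,T2,T4}
Step 8: wait(T5) -> count=0 queue=[T5] holders={T1,T2,T4}
Step 9: wait(T3) -> count=0 queue=[T5,T3] holders={T1,T2,T4}
Step 10: signal(T2) -> count=0 queue=[T3] holders={T1,T4,T5}
Step 11: wait(T2) -> count=0 queue=[T3,T2] holders={T1,T4,T5}
Step 12: signal(T1) -> count=0 queue=[T2] holders={T3,T4,T5}
Step 13: wait(T1) -> count=0 queue=[T2,T1] holders={T3,T4,T5}
Step 14: signal(T3) -> count=0 queue=[T1] holders={T2,T4,T5}
Step 15: wait(T3) -> count=0 queue=[T1,T3] holders={T2,T4,T5}
Final holders: T2,T4,T5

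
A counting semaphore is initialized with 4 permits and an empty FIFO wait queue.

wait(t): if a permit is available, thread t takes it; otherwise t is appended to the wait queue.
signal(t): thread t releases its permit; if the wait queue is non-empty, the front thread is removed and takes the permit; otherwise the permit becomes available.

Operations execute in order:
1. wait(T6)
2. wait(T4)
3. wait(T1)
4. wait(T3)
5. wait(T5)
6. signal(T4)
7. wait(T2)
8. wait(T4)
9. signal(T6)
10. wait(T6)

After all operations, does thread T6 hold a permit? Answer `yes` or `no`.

Step 1: wait(T6) -> count=3 queue=[] holders={T6}
Step 2: wait(T4) -> count=2 queue=[] holders={T4,T6}
Step 3: wait(T1) -> count=1 queue=[] holders={T1,T4,T6}
Step 4: wait(T3) -> count=0 queue=[] holders={T1,T3,T4,T6}
Step 5: wait(T5) -> count=0 queue=[T5] holders={T1,T3,T4,T6}
Step 6: signal(T4) -> count=0 queue=[] holders={T1,T3,T5,T6}
Step 7: wait(T2) -> count=0 queue=[T2] holders={T1,T3,T5,T6}
Step 8: wait(T4) -> count=0 queue=[T2,T4] holders={T1,T3,T5,T6}
Step 9: signal(T6) -> count=0 queue=[T4] holders={T1,T2,T3,T5}
Step 10: wait(T6) -> count=0 queue=[T4,T6] holders={T1,T2,T3,T5}
Final holders: {T1,T2,T3,T5} -> T6 not in holders

Answer: no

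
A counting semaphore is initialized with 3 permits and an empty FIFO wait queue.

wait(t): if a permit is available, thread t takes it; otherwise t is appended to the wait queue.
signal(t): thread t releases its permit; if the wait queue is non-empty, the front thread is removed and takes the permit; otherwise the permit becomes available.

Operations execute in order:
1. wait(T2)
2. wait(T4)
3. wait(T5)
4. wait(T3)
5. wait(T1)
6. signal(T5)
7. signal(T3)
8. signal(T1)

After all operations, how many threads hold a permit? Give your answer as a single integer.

Step 1: wait(T2) -> count=2 queue=[] holders={T2}
Step 2: wait(T4) -> count=1 queue=[] holders={T2,T4}
Step 3: wait(T5) -> count=0 queue=[] holders={T2,T4,T5}
Step 4: wait(T3) -> count=0 queue=[T3] holders={T2,T4,T5}
Step 5: wait(T1) -> count=0 queue=[T3,T1] holders={T2,T4,T5}
Step 6: signal(T5) -> count=0 queue=[T1] holders={T2,T3,T4}
Step 7: signal(T3) -> count=0 queue=[] holders={T1,T2,T4}
Step 8: signal(T1) -> count=1 queue=[] holders={T2,T4}
Final holders: {T2,T4} -> 2 thread(s)

Answer: 2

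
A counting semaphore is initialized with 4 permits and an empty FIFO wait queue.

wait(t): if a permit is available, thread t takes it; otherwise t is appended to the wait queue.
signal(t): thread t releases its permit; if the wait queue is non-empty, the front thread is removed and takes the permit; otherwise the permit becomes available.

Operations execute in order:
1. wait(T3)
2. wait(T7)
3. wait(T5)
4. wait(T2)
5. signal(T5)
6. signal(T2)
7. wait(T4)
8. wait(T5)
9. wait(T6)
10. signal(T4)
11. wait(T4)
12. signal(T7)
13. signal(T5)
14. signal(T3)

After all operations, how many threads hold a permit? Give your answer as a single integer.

Answer: 2

Derivation:
Step 1: wait(T3) -> count=3 queue=[] holders={T3}
Step 2: wait(T7) -> count=2 queue=[] holders={T3,T7}
Step 3: wait(T5) -> count=1 queue=[] holders={T3,T5,T7}
Step 4: wait(T2) -> count=0 queue=[] holders={T2,T3,T5,T7}
Step 5: signal(T5) -> count=1 queue=[] holders={T2,T3,T7}
Step 6: signal(T2) -> count=2 queue=[] holders={T3,T7}
Step 7: wait(T4) -> count=1 queue=[] holders={T3,T4,T7}
Step 8: wait(T5) -> count=0 queue=[] holders={T3,T4,T5,T7}
Step 9: wait(T6) -> count=0 queue=[T6] holders={T3,T4,T5,T7}
Step 10: signal(T4) -> count=0 queue=[] holders={T3,T5,T6,T7}
Step 11: wait(T4) -> count=0 queue=[T4] holders={T3,T5,T6,T7}
Step 12: signal(T7) -> count=0 queue=[] holders={T3,T4,T5,T6}
Step 13: signal(T5) -> count=1 queue=[] holders={T3,T4,T6}
Step 14: signal(T3) -> count=2 queue=[] holders={T4,T6}
Final holders: {T4,T6} -> 2 thread(s)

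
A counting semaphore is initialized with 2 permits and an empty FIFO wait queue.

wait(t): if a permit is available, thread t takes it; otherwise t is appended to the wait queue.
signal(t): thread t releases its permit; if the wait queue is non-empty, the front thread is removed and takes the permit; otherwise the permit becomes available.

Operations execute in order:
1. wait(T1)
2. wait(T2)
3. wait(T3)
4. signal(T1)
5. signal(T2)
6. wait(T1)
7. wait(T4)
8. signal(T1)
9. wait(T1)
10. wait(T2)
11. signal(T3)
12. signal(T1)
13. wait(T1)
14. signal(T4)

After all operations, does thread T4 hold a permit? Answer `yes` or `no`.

Step 1: wait(T1) -> count=1 queue=[] holders={T1}
Step 2: wait(T2) -> count=0 queue=[] holders={T1,T2}
Step 3: wait(T3) -> count=0 queue=[T3] holders={T1,T2}
Step 4: signal(T1) -> count=0 queue=[] holders={T2,T3}
Step 5: signal(T2) -> count=1 queue=[] holders={T3}
Step 6: wait(T1) -> count=0 queue=[] holders={T1,T3}
Step 7: wait(T4) -> count=0 queue=[T4] holders={T1,T3}
Step 8: signal(T1) -> count=0 queue=[] holders={T3,T4}
Step 9: wait(T1) -> count=0 queue=[T1] holders={T3,T4}
Step 10: wait(T2) -> count=0 queue=[T1,T2] holders={T3,T4}
Step 11: signal(T3) -> count=0 queue=[T2] holders={T1,T4}
Step 12: signal(T1) -> count=0 queue=[] holders={T2,T4}
Step 13: wait(T1) -> count=0 queue=[T1] holders={T2,T4}
Step 14: signal(T4) -> count=0 queue=[] holders={T1,T2}
Final holders: {T1,T2} -> T4 not in holders

Answer: no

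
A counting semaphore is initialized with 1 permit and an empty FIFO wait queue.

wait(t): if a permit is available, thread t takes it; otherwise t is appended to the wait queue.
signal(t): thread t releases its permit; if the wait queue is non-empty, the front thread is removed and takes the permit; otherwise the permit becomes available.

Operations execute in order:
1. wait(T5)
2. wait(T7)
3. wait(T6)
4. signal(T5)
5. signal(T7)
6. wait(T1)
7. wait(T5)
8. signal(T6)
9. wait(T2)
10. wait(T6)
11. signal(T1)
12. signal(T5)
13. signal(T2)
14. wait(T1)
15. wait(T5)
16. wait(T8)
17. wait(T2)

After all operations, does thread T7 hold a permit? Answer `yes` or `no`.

Answer: no

Derivation:
Step 1: wait(T5) -> count=0 queue=[] holders={T5}
Step 2: wait(T7) -> count=0 queue=[T7] holders={T5}
Step 3: wait(T6) -> count=0 queue=[T7,T6] holders={T5}
Step 4: signal(T5) -> count=0 queue=[T6] holders={T7}
Step 5: signal(T7) -> count=0 queue=[] holders={T6}
Step 6: wait(T1) -> count=0 queue=[T1] holders={T6}
Step 7: wait(T5) -> count=0 queue=[T1,T5] holders={T6}
Step 8: signal(T6) -> count=0 queue=[T5] holders={T1}
Step 9: wait(T2) -> count=0 queue=[T5,T2] holders={T1}
Step 10: wait(T6) -> count=0 queue=[T5,T2,T6] holders={T1}
Step 11: signal(T1) -> count=0 queue=[T2,T6] holders={T5}
Step 12: signal(T5) -> count=0 queue=[T6] holders={T2}
Step 13: signal(T2) -> count=0 queue=[] holders={T6}
Step 14: wait(T1) -> count=0 queue=[T1] holders={T6}
Step 15: wait(T5) -> count=0 queue=[T1,T5] holders={T6}
Step 16: wait(T8) -> count=0 queue=[T1,T5,T8] holders={T6}
Step 17: wait(T2) -> count=0 queue=[T1,T5,T8,T2] holders={T6}
Final holders: {T6} -> T7 not in holders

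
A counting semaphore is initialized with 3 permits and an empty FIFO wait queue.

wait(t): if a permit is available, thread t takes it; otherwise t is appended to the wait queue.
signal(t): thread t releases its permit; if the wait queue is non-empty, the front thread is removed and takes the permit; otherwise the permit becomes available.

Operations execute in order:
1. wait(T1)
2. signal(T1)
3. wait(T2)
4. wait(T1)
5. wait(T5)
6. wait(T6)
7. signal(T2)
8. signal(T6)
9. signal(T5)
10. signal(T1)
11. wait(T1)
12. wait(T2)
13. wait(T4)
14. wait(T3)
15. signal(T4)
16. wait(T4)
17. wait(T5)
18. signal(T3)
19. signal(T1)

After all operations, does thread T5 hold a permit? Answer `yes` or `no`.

Step 1: wait(T1) -> count=2 queue=[] holders={T1}
Step 2: signal(T1) -> count=3 queue=[] holders={none}
Step 3: wait(T2) -> count=2 queue=[] holders={T2}
Step 4: wait(T1) -> count=1 queue=[] holders={T1,T2}
Step 5: wait(T5) -> count=0 queue=[] holders={T1,T2,T5}
Step 6: wait(T6) -> count=0 queue=[T6] holders={T1,T2,T5}
Step 7: signal(T2) -> count=0 queue=[] holders={T1,T5,T6}
Step 8: signal(T6) -> count=1 queue=[] holders={T1,T5}
Step 9: signal(T5) -> count=2 queue=[] holders={T1}
Step 10: signal(T1) -> count=3 queue=[] holders={none}
Step 11: wait(T1) -> count=2 queue=[] holders={T1}
Step 12: wait(T2) -> count=1 queue=[] holders={T1,T2}
Step 13: wait(T4) -> count=0 queue=[] holders={T1,T2,T4}
Step 14: wait(T3) -> count=0 queue=[T3] holders={T1,T2,T4}
Step 15: signal(T4) -> count=0 queue=[] holders={T1,T2,T3}
Step 16: wait(T4) -> count=0 queue=[T4] holders={T1,T2,T3}
Step 17: wait(T5) -> count=0 queue=[T4,T5] holders={T1,T2,T3}
Step 18: signal(T3) -> count=0 queue=[T5] holders={T1,T2,T4}
Step 19: signal(T1) -> count=0 queue=[] holders={T2,T4,T5}
Final holders: {T2,T4,T5} -> T5 in holders

Answer: yes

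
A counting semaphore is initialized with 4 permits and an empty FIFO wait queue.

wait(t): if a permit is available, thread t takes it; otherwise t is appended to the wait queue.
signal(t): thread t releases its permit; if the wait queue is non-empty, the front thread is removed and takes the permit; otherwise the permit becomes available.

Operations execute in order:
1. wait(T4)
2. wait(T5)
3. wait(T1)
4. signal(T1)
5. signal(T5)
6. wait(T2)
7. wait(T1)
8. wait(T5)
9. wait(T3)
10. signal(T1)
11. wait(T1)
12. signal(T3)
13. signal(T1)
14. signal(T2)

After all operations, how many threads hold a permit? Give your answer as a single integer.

Answer: 2

Derivation:
Step 1: wait(T4) -> count=3 queue=[] holders={T4}
Step 2: wait(T5) -> count=2 queue=[] holders={T4,T5}
Step 3: wait(T1) -> count=1 queue=[] holders={T1,T4,T5}
Step 4: signal(T1) -> count=2 queue=[] holders={T4,T5}
Step 5: signal(T5) -> count=3 queue=[] holders={T4}
Step 6: wait(T2) -> count=2 queue=[] holders={T2,T4}
Step 7: wait(T1) -> count=1 queue=[] holders={T1,T2,T4}
Step 8: wait(T5) -> count=0 queue=[] holders={T1,T2,T4,T5}
Step 9: wait(T3) -> count=0 queue=[T3] holders={T1,T2,T4,T5}
Step 10: signal(T1) -> count=0 queue=[] holders={T2,T3,T4,T5}
Step 11: wait(T1) -> count=0 queue=[T1] holders={T2,T3,T4,T5}
Step 12: signal(T3) -> count=0 queue=[] holders={T1,T2,T4,T5}
Step 13: signal(T1) -> count=1 queue=[] holders={T2,T4,T5}
Step 14: signal(T2) -> count=2 queue=[] holders={T4,T5}
Final holders: {T4,T5} -> 2 thread(s)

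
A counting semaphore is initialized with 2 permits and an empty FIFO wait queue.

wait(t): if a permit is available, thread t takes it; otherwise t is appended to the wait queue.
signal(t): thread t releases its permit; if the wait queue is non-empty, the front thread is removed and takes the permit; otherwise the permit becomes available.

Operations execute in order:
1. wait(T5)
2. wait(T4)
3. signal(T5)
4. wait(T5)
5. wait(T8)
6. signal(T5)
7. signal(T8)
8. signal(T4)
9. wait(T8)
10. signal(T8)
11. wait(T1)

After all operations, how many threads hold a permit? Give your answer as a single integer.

Answer: 1

Derivation:
Step 1: wait(T5) -> count=1 queue=[] holders={T5}
Step 2: wait(T4) -> count=0 queue=[] holders={T4,T5}
Step 3: signal(T5) -> count=1 queue=[] holders={T4}
Step 4: wait(T5) -> count=0 queue=[] holders={T4,T5}
Step 5: wait(T8) -> count=0 queue=[T8] holders={T4,T5}
Step 6: signal(T5) -> count=0 queue=[] holders={T4,T8}
Step 7: signal(T8) -> count=1 queue=[] holders={T4}
Step 8: signal(T4) -> count=2 queue=[] holders={none}
Step 9: wait(T8) -> count=1 queue=[] holders={T8}
Step 10: signal(T8) -> count=2 queue=[] holders={none}
Step 11: wait(T1) -> count=1 queue=[] holders={T1}
Final holders: {T1} -> 1 thread(s)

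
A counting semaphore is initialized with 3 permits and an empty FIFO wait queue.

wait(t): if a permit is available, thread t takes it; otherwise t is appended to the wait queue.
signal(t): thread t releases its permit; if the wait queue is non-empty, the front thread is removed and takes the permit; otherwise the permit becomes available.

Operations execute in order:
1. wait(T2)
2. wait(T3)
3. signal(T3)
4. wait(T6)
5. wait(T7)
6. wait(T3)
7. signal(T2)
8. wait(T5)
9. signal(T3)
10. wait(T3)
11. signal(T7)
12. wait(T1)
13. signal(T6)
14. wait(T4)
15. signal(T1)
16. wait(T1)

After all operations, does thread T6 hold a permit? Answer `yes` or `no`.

Answer: no

Derivation:
Step 1: wait(T2) -> count=2 queue=[] holders={T2}
Step 2: wait(T3) -> count=1 queue=[] holders={T2,T3}
Step 3: signal(T3) -> count=2 queue=[] holders={T2}
Step 4: wait(T6) -> count=1 queue=[] holders={T2,T6}
Step 5: wait(T7) -> count=0 queue=[] holders={T2,T6,T7}
Step 6: wait(T3) -> count=0 queue=[T3] holders={T2,T6,T7}
Step 7: signal(T2) -> count=0 queue=[] holders={T3,T6,T7}
Step 8: wait(T5) -> count=0 queue=[T5] holders={T3,T6,T7}
Step 9: signal(T3) -> count=0 queue=[] holders={T5,T6,T7}
Step 10: wait(T3) -> count=0 queue=[T3] holders={T5,T6,T7}
Step 11: signal(T7) -> count=0 queue=[] holders={T3,T5,T6}
Step 12: wait(T1) -> count=0 queue=[T1] holders={T3,T5,T6}
Step 13: signal(T6) -> count=0 queue=[] holders={T1,T3,T5}
Step 14: wait(T4) -> count=0 queue=[T4] holders={T1,T3,T5}
Step 15: signal(T1) -> count=0 queue=[] holders={T3,T4,T5}
Step 16: wait(T1) -> count=0 queue=[T1] holders={T3,T4,T5}
Final holders: {T3,T4,T5} -> T6 not in holders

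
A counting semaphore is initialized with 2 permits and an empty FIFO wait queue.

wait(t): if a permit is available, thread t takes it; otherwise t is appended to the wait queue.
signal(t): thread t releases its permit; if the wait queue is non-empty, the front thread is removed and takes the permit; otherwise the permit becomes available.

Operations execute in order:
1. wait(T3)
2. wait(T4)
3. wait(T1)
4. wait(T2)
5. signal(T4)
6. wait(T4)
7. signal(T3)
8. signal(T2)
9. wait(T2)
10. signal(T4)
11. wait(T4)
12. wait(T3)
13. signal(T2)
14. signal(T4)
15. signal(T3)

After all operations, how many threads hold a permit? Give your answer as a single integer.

Answer: 1

Derivation:
Step 1: wait(T3) -> count=1 queue=[] holders={T3}
Step 2: wait(T4) -> count=0 queue=[] holders={T3,T4}
Step 3: wait(T1) -> count=0 queue=[T1] holders={T3,T4}
Step 4: wait(T2) -> count=0 queue=[T1,T2] holders={T3,T4}
Step 5: signal(T4) -> count=0 queue=[T2] holders={T1,T3}
Step 6: wait(T4) -> count=0 queue=[T2,T4] holders={T1,T3}
Step 7: signal(T3) -> count=0 queue=[T4] holders={T1,T2}
Step 8: signal(T2) -> count=0 queue=[] holders={T1,T4}
Step 9: wait(T2) -> count=0 queue=[T2] holders={T1,T4}
Step 10: signal(T4) -> count=0 queue=[] holders={T1,T2}
Step 11: wait(T4) -> count=0 queue=[T4] holders={T1,T2}
Step 12: wait(T3) -> count=0 queue=[T4,T3] holders={T1,T2}
Step 13: signal(T2) -> count=0 queue=[T3] holders={T1,T4}
Step 14: signal(T4) -> count=0 queue=[] holders={T1,T3}
Step 15: signal(T3) -> count=1 queue=[] holders={T1}
Final holders: {T1} -> 1 thread(s)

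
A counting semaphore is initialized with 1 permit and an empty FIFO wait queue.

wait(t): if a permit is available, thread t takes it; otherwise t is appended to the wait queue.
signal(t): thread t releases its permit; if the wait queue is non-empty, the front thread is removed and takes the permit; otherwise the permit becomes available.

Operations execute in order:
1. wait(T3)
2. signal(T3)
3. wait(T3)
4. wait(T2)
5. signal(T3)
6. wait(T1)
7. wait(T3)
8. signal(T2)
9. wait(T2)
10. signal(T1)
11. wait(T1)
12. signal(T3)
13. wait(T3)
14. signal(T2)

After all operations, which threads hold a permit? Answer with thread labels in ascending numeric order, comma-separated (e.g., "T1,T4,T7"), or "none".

Answer: T1

Derivation:
Step 1: wait(T3) -> count=0 queue=[] holders={T3}
Step 2: signal(T3) -> count=1 queue=[] holders={none}
Step 3: wait(T3) -> count=0 queue=[] holders={T3}
Step 4: wait(T2) -> count=0 queue=[T2] holders={T3}
Step 5: signal(T3) -> count=0 queue=[] holders={T2}
Step 6: wait(T1) -> count=0 queue=[T1] holders={T2}
Step 7: wait(T3) -> count=0 queue=[T1,T3] holders={T2}
Step 8: signal(T2) -> count=0 queue=[T3] holders={T1}
Step 9: wait(T2) -> count=0 queue=[T3,T2] holders={T1}
Step 10: signal(T1) -> count=0 queue=[T2] holders={T3}
Step 11: wait(T1) -> count=0 queue=[T2,T1] holders={T3}
Step 12: signal(T3) -> count=0 queue=[T1] holders={T2}
Step 13: wait(T3) -> count=0 queue=[T1,T3] holders={T2}
Step 14: signal(T2) -> count=0 queue=[T3] holders={T1}
Final holders: T1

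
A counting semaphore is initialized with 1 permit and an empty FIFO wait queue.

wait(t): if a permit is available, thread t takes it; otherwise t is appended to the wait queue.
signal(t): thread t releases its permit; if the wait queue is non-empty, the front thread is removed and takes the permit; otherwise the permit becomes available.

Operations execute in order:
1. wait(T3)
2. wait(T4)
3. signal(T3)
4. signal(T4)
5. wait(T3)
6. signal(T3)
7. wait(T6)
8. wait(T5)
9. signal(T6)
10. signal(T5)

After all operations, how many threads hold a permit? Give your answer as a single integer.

Step 1: wait(T3) -> count=0 queue=[] holders={T3}
Step 2: wait(T4) -> count=0 queue=[T4] holders={T3}
Step 3: signal(T3) -> count=0 queue=[] holders={T4}
Step 4: signal(T4) -> count=1 queue=[] holders={none}
Step 5: wait(T3) -> count=0 queue=[] holders={T3}
Step 6: signal(T3) -> count=1 queue=[] holders={none}
Step 7: wait(T6) -> count=0 queue=[] holders={T6}
Step 8: wait(T5) -> count=0 queue=[T5] holders={T6}
Step 9: signal(T6) -> count=0 queue=[] holders={T5}
Step 10: signal(T5) -> count=1 queue=[] holders={none}
Final holders: {none} -> 0 thread(s)

Answer: 0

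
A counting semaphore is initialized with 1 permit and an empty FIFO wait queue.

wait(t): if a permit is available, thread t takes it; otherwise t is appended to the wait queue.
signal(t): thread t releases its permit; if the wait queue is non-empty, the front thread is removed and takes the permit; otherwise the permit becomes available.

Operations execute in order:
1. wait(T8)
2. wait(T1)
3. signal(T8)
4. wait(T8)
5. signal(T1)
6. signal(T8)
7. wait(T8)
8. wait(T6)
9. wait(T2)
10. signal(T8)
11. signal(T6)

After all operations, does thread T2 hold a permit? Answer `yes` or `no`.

Answer: yes

Derivation:
Step 1: wait(T8) -> count=0 queue=[] holders={T8}
Step 2: wait(T1) -> count=0 queue=[T1] holders={T8}
Step 3: signal(T8) -> count=0 queue=[] holders={T1}
Step 4: wait(T8) -> count=0 queue=[T8] holders={T1}
Step 5: signal(T1) -> count=0 queue=[] holders={T8}
Step 6: signal(T8) -> count=1 queue=[] holders={none}
Step 7: wait(T8) -> count=0 queue=[] holders={T8}
Step 8: wait(T6) -> count=0 queue=[T6] holders={T8}
Step 9: wait(T2) -> count=0 queue=[T6,T2] holders={T8}
Step 10: signal(T8) -> count=0 queue=[T2] holders={T6}
Step 11: signal(T6) -> count=0 queue=[] holders={T2}
Final holders: {T2} -> T2 in holders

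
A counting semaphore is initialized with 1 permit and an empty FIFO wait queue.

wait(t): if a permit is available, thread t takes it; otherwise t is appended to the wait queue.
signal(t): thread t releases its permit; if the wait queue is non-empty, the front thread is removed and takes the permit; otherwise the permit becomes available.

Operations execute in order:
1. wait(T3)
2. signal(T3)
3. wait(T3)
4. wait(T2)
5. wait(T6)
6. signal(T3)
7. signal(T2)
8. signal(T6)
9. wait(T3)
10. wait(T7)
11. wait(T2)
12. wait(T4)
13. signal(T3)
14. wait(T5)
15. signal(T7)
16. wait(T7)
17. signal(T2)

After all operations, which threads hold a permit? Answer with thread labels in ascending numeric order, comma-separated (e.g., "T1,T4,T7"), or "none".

Answer: T4

Derivation:
Step 1: wait(T3) -> count=0 queue=[] holders={T3}
Step 2: signal(T3) -> count=1 queue=[] holders={none}
Step 3: wait(T3) -> count=0 queue=[] holders={T3}
Step 4: wait(T2) -> count=0 queue=[T2] holders={T3}
Step 5: wait(T6) -> count=0 queue=[T2,T6] holders={T3}
Step 6: signal(T3) -> count=0 queue=[T6] holders={T2}
Step 7: signal(T2) -> count=0 queue=[] holders={T6}
Step 8: signal(T6) -> count=1 queue=[] holders={none}
Step 9: wait(T3) -> count=0 queue=[] holders={T3}
Step 10: wait(T7) -> count=0 queue=[T7] holders={T3}
Step 11: wait(T2) -> count=0 queue=[T7,T2] holders={T3}
Step 12: wait(T4) -> count=0 queue=[T7,T2,T4] holders={T3}
Step 13: signal(T3) -> count=0 queue=[T2,T4] holders={T7}
Step 14: wait(T5) -> count=0 queue=[T2,T4,T5] holders={T7}
Step 15: signal(T7) -> count=0 queue=[T4,T5] holders={T2}
Step 16: wait(T7) -> count=0 queue=[T4,T5,T7] holders={T2}
Step 17: signal(T2) -> count=0 queue=[T5,T7] holders={T4}
Final holders: T4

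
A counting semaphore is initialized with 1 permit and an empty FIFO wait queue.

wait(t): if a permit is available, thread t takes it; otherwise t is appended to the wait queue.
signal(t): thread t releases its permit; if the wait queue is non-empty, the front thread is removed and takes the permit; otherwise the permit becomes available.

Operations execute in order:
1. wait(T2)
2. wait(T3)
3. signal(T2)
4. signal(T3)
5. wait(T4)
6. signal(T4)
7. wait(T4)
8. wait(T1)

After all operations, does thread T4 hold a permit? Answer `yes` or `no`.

Answer: yes

Derivation:
Step 1: wait(T2) -> count=0 queue=[] holders={T2}
Step 2: wait(T3) -> count=0 queue=[T3] holders={T2}
Step 3: signal(T2) -> count=0 queue=[] holders={T3}
Step 4: signal(T3) -> count=1 queue=[] holders={none}
Step 5: wait(T4) -> count=0 queue=[] holders={T4}
Step 6: signal(T4) -> count=1 queue=[] holders={none}
Step 7: wait(T4) -> count=0 queue=[] holders={T4}
Step 8: wait(T1) -> count=0 queue=[T1] holders={T4}
Final holders: {T4} -> T4 in holders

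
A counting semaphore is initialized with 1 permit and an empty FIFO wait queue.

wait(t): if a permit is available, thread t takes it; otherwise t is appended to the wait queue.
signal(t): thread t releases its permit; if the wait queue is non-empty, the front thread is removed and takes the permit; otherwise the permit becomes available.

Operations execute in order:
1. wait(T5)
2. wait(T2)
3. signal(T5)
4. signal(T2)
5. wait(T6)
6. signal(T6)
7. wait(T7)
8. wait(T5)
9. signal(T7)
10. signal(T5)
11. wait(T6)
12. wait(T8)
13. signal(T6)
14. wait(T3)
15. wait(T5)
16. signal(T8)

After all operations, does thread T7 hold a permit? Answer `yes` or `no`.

Step 1: wait(T5) -> count=0 queue=[] holders={T5}
Step 2: wait(T2) -> count=0 queue=[T2] holders={T5}
Step 3: signal(T5) -> count=0 queue=[] holders={T2}
Step 4: signal(T2) -> count=1 queue=[] holders={none}
Step 5: wait(T6) -> count=0 queue=[] holders={T6}
Step 6: signal(T6) -> count=1 queue=[] holders={none}
Step 7: wait(T7) -> count=0 queue=[] holders={T7}
Step 8: wait(T5) -> count=0 queue=[T5] holders={T7}
Step 9: signal(T7) -> count=0 queue=[] holders={T5}
Step 10: signal(T5) -> count=1 queue=[] holders={none}
Step 11: wait(T6) -> count=0 queue=[] holders={T6}
Step 12: wait(T8) -> count=0 queue=[T8] holders={T6}
Step 13: signal(T6) -> count=0 queue=[] holders={T8}
Step 14: wait(T3) -> count=0 queue=[T3] holders={T8}
Step 15: wait(T5) -> count=0 queue=[T3,T5] holders={T8}
Step 16: signal(T8) -> count=0 queue=[T5] holders={T3}
Final holders: {T3} -> T7 not in holders

Answer: no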